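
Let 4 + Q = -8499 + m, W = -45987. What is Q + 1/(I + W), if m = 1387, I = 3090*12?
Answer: -63382213/8907 ≈ -7116.0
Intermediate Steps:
I = 37080
Q = -7116 (Q = -4 + (-8499 + 1387) = -4 - 7112 = -7116)
Q + 1/(I + W) = -7116 + 1/(37080 - 45987) = -7116 + 1/(-8907) = -7116 - 1/8907 = -63382213/8907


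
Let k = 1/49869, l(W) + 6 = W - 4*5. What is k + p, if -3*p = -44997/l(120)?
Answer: 747985225/4687686 ≈ 159.56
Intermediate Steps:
l(W) = -26 + W (l(W) = -6 + (W - 4*5) = -6 + (W - 20) = -6 + (-20 + W) = -26 + W)
k = 1/49869 ≈ 2.0053e-5
p = 14999/94 (p = -(-14999)/(-26 + 120) = -(-14999)/94 = -⅓*(-44997/94) = 14999/94 ≈ 159.56)
k + p = 1/49869 + 14999/94 = 747985225/4687686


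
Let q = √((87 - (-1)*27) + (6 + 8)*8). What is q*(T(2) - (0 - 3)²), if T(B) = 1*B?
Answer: -7*√226 ≈ -105.23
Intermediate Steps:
T(B) = B
q = √226 (q = √((87 - 1*(-27)) + 14*8) = √((87 + 27) + 112) = √(114 + 112) = √226 ≈ 15.033)
q*(T(2) - (0 - 3)²) = √226*(2 - (0 - 3)²) = √226*(2 - 1*(-3)²) = √226*(2 - 1*9) = √226*(2 - 9) = √226*(-7) = -7*√226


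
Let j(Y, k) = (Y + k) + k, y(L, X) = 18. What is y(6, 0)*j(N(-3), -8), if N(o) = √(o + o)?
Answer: -288 + 18*I*√6 ≈ -288.0 + 44.091*I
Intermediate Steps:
N(o) = √2*√o (N(o) = √(2*o) = √2*√o)
j(Y, k) = Y + 2*k
y(6, 0)*j(N(-3), -8) = 18*(√2*√(-3) + 2*(-8)) = 18*(√2*(I*√3) - 16) = 18*(I*√6 - 16) = 18*(-16 + I*√6) = -288 + 18*I*√6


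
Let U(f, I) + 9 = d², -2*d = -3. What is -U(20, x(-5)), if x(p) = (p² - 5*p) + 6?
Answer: 27/4 ≈ 6.7500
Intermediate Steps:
d = 3/2 (d = -½*(-3) = 3/2 ≈ 1.5000)
x(p) = 6 + p² - 5*p
U(f, I) = -27/4 (U(f, I) = -9 + (3/2)² = -9 + 9/4 = -27/4)
-U(20, x(-5)) = -1*(-27/4) = 27/4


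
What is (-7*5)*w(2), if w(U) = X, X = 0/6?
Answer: 0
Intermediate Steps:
X = 0 (X = 0*(⅙) = 0)
w(U) = 0
(-7*5)*w(2) = -7*5*0 = -35*0 = 0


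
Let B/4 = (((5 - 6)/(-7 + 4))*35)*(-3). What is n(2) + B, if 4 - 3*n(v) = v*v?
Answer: -140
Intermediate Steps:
n(v) = 4/3 - v²/3 (n(v) = 4/3 - v*v/3 = 4/3 - v²/3)
B = -140 (B = 4*((((5 - 6)/(-7 + 4))*35)*(-3)) = 4*((-1/(-3)*35)*(-3)) = 4*((-1*(-⅓)*35)*(-3)) = 4*(((⅓)*35)*(-3)) = 4*((35/3)*(-3)) = 4*(-35) = -140)
n(2) + B = (4/3 - ⅓*2²) - 140 = (4/3 - ⅓*4) - 140 = (4/3 - 4/3) - 140 = 0 - 140 = -140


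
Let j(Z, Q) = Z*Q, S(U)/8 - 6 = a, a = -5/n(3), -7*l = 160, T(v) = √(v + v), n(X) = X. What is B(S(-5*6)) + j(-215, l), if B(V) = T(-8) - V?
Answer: 102472/21 + 4*I ≈ 4879.6 + 4.0*I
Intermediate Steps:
T(v) = √2*√v (T(v) = √(2*v) = √2*√v)
l = -160/7 (l = -⅐*160 = -160/7 ≈ -22.857)
a = -5/3 ≈ -1.6667
S(U) = 104/3 (S(U) = 48 + 8*(-5/3) = 48 - 40/3 = 104/3)
B(V) = -V + 4*I (B(V) = √2*√(-8) - V = √2*(2*I*√2) - V = 4*I - V = -V + 4*I)
j(Z, Q) = Q*Z
B(S(-5*6)) + j(-215, l) = (-1*104/3 + 4*I) - 160/7*(-215) = (-104/3 + 4*I) + 34400/7 = 102472/21 + 4*I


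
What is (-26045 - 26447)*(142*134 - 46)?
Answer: -996403144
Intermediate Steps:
(-26045 - 26447)*(142*134 - 46) = -52492*(19028 - 46) = -52492*18982 = -996403144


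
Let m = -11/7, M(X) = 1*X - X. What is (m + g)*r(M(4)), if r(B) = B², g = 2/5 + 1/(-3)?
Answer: 0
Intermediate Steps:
M(X) = 0 (M(X) = X - X = 0)
g = 1/15 (g = 2*(⅕) + 1*(-⅓) = ⅖ - ⅓ = 1/15 ≈ 0.066667)
m = -11/7 (m = -11*⅐ = -11/7 ≈ -1.5714)
(m + g)*r(M(4)) = (-11/7 + 1/15)*0² = -158/105*0 = 0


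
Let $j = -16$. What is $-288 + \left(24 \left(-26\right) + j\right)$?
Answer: $-928$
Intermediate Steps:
$-288 + \left(24 \left(-26\right) + j\right) = -288 + \left(24 \left(-26\right) - 16\right) = -288 - 640 = -928$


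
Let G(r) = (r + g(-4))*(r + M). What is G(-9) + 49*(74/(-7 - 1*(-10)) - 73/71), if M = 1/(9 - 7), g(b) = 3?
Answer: 257578/213 ≈ 1209.3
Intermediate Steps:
M = 1/2 ≈ 0.50000
G(r) = (1/2 + r)*(3 + r) (G(r) = (r + 3)*(r + 1/2) = (3 + r)*(1/2 + r) = (1/2 + r)*(3 + r))
G(-9) + 49*(74/(-7 - 1*(-10)) - 73/71) = (3/2 + (-9)**2 + (7/2)*(-9)) + 49*(74/(-7 - 1*(-10)) - 73/71) = (3/2 + 81 - 63/2) + 49*(74/(-7 + 10) - 73*1/71) = 51 + 49*(74/3 - 73/71) = 51 + 49*(5035/213) = 51 + 246715/213 = 257578/213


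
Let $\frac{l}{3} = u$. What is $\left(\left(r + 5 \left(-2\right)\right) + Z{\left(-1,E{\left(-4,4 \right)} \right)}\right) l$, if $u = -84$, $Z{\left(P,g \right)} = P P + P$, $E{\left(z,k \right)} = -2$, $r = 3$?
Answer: $1764$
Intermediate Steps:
$Z{\left(P,g \right)} = P + P^{2}$ ($Z{\left(P,g \right)} = P^{2} + P = P + P^{2}$)
$l = -252$ ($l = 3 \left(-84\right) = -252$)
$\left(\left(r + 5 \left(-2\right)\right) + Z{\left(-1,E{\left(-4,4 \right)} \right)}\right) l = \left(\left(3 + 5 \left(-2\right)\right) - \left(1 - 1\right)\right) \left(-252\right) = \left(\left(3 - 10\right) - 0\right) \left(-252\right) = \left(-7 + 0\right) \left(-252\right) = \left(-7\right) \left(-252\right) = 1764$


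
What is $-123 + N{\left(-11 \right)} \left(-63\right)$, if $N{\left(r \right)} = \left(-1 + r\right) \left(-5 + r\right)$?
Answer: $-12219$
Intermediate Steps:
$-123 + N{\left(-11 \right)} \left(-63\right) = -123 + \left(5 + \left(-11\right)^{2} - -66\right) \left(-63\right) = -123 + \left(5 + 121 + 66\right) \left(-63\right) = -123 + 192 \left(-63\right) = -123 - 12096 = -12219$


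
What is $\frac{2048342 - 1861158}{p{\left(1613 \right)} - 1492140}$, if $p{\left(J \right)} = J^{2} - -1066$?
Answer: $\frac{187184}{1110695} \approx 0.16853$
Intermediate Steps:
$p{\left(J \right)} = 1066 + J^{2}$ ($p{\left(J \right)} = J^{2} + 1066 = 1066 + J^{2}$)
$\frac{2048342 - 1861158}{p{\left(1613 \right)} - 1492140} = \frac{2048342 - 1861158}{\left(1066 + 1613^{2}\right) - 1492140} = \frac{187184}{\left(1066 + 2601769\right) - 1492140} = \frac{187184}{2602835 - 1492140} = \frac{187184}{1110695}$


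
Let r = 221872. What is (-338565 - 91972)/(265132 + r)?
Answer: -430537/487004 ≈ -0.88405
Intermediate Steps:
(-338565 - 91972)/(265132 + r) = (-338565 - 91972)/(265132 + 221872) = -430537/487004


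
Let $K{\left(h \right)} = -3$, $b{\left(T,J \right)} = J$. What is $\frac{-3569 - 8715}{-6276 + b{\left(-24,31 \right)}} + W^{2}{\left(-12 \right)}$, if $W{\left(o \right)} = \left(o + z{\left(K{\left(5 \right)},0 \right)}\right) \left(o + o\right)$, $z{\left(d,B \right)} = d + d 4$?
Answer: $\frac{2622312764}{6245} \approx 4.1991 \cdot 10^{5}$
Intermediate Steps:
$z{\left(d,B \right)} = 5 d$ ($z{\left(d,B \right)} = d + 4 d = 5 d$)
$W{\left(o \right)} = 2 o \left(-15 + o\right)$ ($W{\left(o \right)} = \left(o + 5 \left(-3\right)\right) \left(o + o\right) = \left(o - 15\right) 2 o = \left(-15 + o\right) 2 o = 2 o \left(-15 + o\right)$)
$\frac{-3569 - 8715}{-6276 + b{\left(-24,31 \right)}} + W^{2}{\left(-12 \right)} = \frac{-3569 - 8715}{-6276 + 31} + \left(2 \left(-12\right) \left(-15 - 12\right)\right)^{2} = - \frac{12284}{-6245} + \left(2 \left(-12\right) \left(-27\right)\right)^{2} = \left(-12284\right) \left(- \frac{1}{6245}\right) + 648^{2} = \frac{12284}{6245} + 419904 = \frac{2622312764}{6245}$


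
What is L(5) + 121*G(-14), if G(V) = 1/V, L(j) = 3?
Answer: -79/14 ≈ -5.6429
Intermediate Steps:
L(5) + 121*G(-14) = 3 + 121/(-14) = 3 + 121*(-1/14) = 3 - 121/14 = -79/14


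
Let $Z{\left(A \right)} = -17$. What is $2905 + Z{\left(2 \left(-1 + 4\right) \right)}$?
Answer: $2888$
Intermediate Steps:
$2905 + Z{\left(2 \left(-1 + 4\right) \right)} = 2905 - 17 = 2888$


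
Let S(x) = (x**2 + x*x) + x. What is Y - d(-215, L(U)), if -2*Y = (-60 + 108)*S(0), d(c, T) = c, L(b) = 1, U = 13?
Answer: 215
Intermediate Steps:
S(x) = x + 2*x**2 (S(x) = (x**2 + x**2) + x = 2*x**2 + x = x + 2*x**2)
Y = 0 (Y = -(-60 + 108)*0*(1 + 2*0)/2 = -24*0*(1 + 0) = -24*0*1 = -24*0 = -1/2*0 = 0)
Y - d(-215, L(U)) = 0 - 1*(-215) = 0 + 215 = 215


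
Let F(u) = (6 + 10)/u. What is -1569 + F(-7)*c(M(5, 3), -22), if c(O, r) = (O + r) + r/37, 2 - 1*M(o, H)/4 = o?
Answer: -385891/259 ≈ -1489.9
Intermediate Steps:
F(u) = 16/u
M(o, H) = 8 - 4*o
c(O, r) = O + 38*r/37 (c(O, r) = (O + r) + r*(1/37) = (O + r) + r/37 = O + 38*r/37)
-1569 + F(-7)*c(M(5, 3), -22) = -1569 + (16/(-7))*((8 - 4*5) + (38/37)*(-22)) = -1569 + (16*(-⅐))*((8 - 20) - 836/37) = -1569 - 16*(-12 - 836/37)/7 = -1569 - 16/7*(-1280/37) = -1569 + 20480/259 = -385891/259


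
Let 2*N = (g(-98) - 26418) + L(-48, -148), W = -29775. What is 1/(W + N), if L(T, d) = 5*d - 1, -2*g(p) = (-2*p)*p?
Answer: -2/77105 ≈ -2.5939e-5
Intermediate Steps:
g(p) = p² (g(p) = -(-2*p)*p/2 = -(-1)*p² = p²)
L(T, d) = -1 + 5*d
N = -17555/2 (N = (((-98)² - 26418) + (-1 + 5*(-148)))/2 = ((9604 - 26418) + (-1 - 740))/2 = (-16814 - 741)/2 = (½)*(-17555) = -17555/2 ≈ -8777.5)
1/(W + N) = 1/(-29775 - 17555/2) = 1/(-77105/2) = -2/77105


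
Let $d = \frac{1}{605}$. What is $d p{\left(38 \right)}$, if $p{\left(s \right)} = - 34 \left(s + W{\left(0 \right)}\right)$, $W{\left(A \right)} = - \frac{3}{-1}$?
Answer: $- \frac{1394}{605} \approx -2.3041$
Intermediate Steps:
$W{\left(A \right)} = 3$ ($W{\left(A \right)} = \left(-3\right) \left(-1\right) = 3$)
$d = \frac{1}{605} \approx 0.0016529$
$p{\left(s \right)} = -102 - 34 s$ ($p{\left(s \right)} = - 34 \left(s + 3\right) = - 34 \left(3 + s\right) = -102 - 34 s$)
$d p{\left(38 \right)} = \frac{-102 - 1292}{605} = \frac{1}{605} \left(-1394\right) = - \frac{1394}{605}$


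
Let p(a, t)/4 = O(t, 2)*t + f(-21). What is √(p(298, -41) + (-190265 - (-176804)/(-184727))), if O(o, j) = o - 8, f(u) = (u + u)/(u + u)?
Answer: I*√6218290319269533/184727 ≈ 426.88*I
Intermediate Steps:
f(u) = 1 (f(u) = (2*u)/((2*u)) = (2*u)*(1/(2*u)) = 1)
O(o, j) = -8 + o
p(a, t) = 4 + 4*t*(-8 + t) (p(a, t) = 4*((-8 + t)*t + 1) = 4*(t*(-8 + t) + 1) = 4*(1 + t*(-8 + t)) = 4 + 4*t*(-8 + t))
√(p(298, -41) + (-190265 - (-176804)/(-184727))) = √((4 + 4*(-41)*(-8 - 41)) + (-190265 - (-176804)/(-184727))) = √((4 + 4*(-41)*(-49)) + (-190265 - (-176804)*(-1)/184727)) = √((4 + 8036) + (-190265 - 1*176804/184727)) = √(8040 + (-190265 - 176804/184727)) = √(8040 - 35147259459/184727) = √(-33662054379/184727) = I*√6218290319269533/184727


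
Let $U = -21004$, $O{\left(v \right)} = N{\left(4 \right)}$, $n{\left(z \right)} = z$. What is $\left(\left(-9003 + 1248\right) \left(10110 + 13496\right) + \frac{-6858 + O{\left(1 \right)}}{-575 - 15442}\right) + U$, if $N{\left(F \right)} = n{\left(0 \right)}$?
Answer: $- \frac{977493663740}{5339} \approx -1.8309 \cdot 10^{8}$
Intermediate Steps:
$N{\left(F \right)} = 0$
$O{\left(v \right)} = 0$
$\left(\left(-9003 + 1248\right) \left(10110 + 13496\right) + \frac{-6858 + O{\left(1 \right)}}{-575 - 15442}\right) + U = \left(\left(-9003 + 1248\right) \left(10110 + 13496\right) + \frac{-6858 + 0}{-575 - 15442}\right) - 21004 = \left(\left(-7755\right) 23606 - \frac{6858}{-16017}\right) - 21004 = \left(-183064530 - - \frac{2286}{5339}\right) - 21004 = \left(-183064530 + \frac{2286}{5339}\right) - 21004 = - \frac{977381523384}{5339} - 21004 = - \frac{977493663740}{5339}$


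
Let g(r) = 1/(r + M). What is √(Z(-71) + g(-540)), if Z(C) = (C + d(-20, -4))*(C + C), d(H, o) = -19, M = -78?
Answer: √4880988102/618 ≈ 113.05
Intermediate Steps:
g(r) = 1/(-78 + r) (g(r) = 1/(r - 78) = 1/(-78 + r))
Z(C) = 2*C*(-19 + C) (Z(C) = (C - 19)*(C + C) = (-19 + C)*(2*C) = 2*C*(-19 + C))
√(Z(-71) + g(-540)) = √(2*(-71)*(-19 - 71) + 1/(-78 - 540)) = √(2*(-71)*(-90) + 1/(-618)) = √(12780 - 1/618) = √(7898039/618) = √4880988102/618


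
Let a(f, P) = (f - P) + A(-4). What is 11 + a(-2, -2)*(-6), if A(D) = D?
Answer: 35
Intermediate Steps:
a(f, P) = -4 + f - P (a(f, P) = (f - P) - 4 = -4 + f - P)
11 + a(-2, -2)*(-6) = 11 + (-4 - 2 - 1*(-2))*(-6) = 11 + (-4 - 2 + 2)*(-6) = 11 - 4*(-6) = 11 + 24 = 35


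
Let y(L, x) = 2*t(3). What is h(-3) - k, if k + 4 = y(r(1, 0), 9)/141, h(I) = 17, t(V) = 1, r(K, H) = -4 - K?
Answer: 2959/141 ≈ 20.986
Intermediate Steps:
y(L, x) = 2 (y(L, x) = 2*1 = 2)
k = -562/141 (k = -4 + 2/141 = -562/141 ≈ -3.9858)
h(-3) - k = 17 - 1*(-562/141) = 17 + 562/141 = 2959/141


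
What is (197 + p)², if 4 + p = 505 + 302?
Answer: 1000000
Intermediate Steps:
p = 803 (p = -4 + (505 + 302) = -4 + 807 = 803)
(197 + p)² = (197 + 803)² = 1000² = 1000000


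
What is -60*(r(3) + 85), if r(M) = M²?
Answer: -5640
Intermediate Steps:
-60*(r(3) + 85) = -60*(3² + 85) = -60*(9 + 85) = -60*94 = -5640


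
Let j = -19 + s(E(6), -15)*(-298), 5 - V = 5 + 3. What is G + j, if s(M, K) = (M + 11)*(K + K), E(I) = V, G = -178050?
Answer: -106549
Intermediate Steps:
V = -3 (V = 5 - (5 + 3) = 5 - 1*8 = 5 - 8 = -3)
E(I) = -3
s(M, K) = 2*K*(11 + M) (s(M, K) = (11 + M)*(2*K) = 2*K*(11 + M))
j = 71501 (j = -19 + (2*(-15)*(11 - 3))*(-298) = -19 + (2*(-15)*8)*(-298) = -19 - 240*(-298) = -19 + 71520 = 71501)
G + j = -178050 + 71501 = -106549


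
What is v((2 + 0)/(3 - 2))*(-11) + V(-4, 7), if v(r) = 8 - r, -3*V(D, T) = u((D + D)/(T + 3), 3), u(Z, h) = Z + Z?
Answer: -982/15 ≈ -65.467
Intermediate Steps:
u(Z, h) = 2*Z
V(D, T) = -4*D/(3*(3 + T)) (V(D, T) = -2*(D + D)/(T + 3)/3 = -2*(2*D)/(3 + T)/3 = -2*2*D/(3 + T)/3 = -4*D/(3*(3 + T)))
v((2 + 0)/(3 - 2))*(-11) + V(-4, 7) = (8 - (2 + 0)/(3 - 2))*(-11) - 4*(-4)/(9 + 3*7) = (8 - 2/1)*(-11) - 4*(-4)/(9 + 21) = (8 - 2)*(-11) - 4*(-4)/30 = (8 - 1*2)*(-11) - 4*(-4)*1/30 = (8 - 2)*(-11) + 8/15 = 6*(-11) + 8/15 = -66 + 8/15 = -982/15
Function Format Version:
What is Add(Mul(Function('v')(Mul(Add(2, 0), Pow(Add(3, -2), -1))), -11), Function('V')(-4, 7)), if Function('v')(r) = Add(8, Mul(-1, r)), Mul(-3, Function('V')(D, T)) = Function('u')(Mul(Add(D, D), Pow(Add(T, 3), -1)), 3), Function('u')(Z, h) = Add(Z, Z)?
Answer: Rational(-982, 15) ≈ -65.467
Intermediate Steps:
Function('u')(Z, h) = Mul(2, Z)
Function('V')(D, T) = Mul(Rational(-4, 3), D, Pow(Add(3, T), -1)) (Function('V')(D, T) = Mul(Rational(-1, 3), Mul(2, Mul(Add(D, D), Pow(Add(T, 3), -1)))) = Mul(Rational(-1, 3), Mul(2, Mul(Mul(2, D), Pow(Add(3, T), -1)))) = Mul(Rational(-1, 3), Mul(2, Mul(2, D, Pow(Add(3, T), -1)))) = Mul(Rational(-1, 3), Mul(4, D, Pow(Add(3, T), -1))) = Mul(Rational(-4, 3), D, Pow(Add(3, T), -1)))
Add(Mul(Function('v')(Mul(Add(2, 0), Pow(Add(3, -2), -1))), -11), Function('V')(-4, 7)) = Add(Mul(Add(8, Mul(-1, Mul(Add(2, 0), Pow(Add(3, -2), -1)))), -11), Mul(-4, -4, Pow(Add(9, Mul(3, 7)), -1))) = Add(Mul(Add(8, Mul(-1, Mul(2, Pow(1, -1)))), -11), Mul(-4, -4, Pow(Add(9, 21), -1))) = Add(Mul(Add(8, Mul(-1, Mul(2, 1))), -11), Mul(-4, -4, Pow(30, -1))) = Add(Mul(Add(8, Mul(-1, 2)), -11), Mul(-4, -4, Rational(1, 30))) = Add(Mul(Add(8, -2), -11), Rational(8, 15)) = Add(Mul(6, -11), Rational(8, 15)) = Add(-66, Rational(8, 15)) = Rational(-982, 15)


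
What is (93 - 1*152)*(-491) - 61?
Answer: 28908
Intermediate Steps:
(93 - 1*152)*(-491) - 61 = (93 - 152)*(-491) - 61 = -59*(-491) - 61 = 28969 - 61 = 28908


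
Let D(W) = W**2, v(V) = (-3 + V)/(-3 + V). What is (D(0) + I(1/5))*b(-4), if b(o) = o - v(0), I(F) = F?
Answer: -1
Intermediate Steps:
v(V) = 1
b(o) = -1 + o (b(o) = o - 1*1 = o - 1 = -1 + o)
(D(0) + I(1/5))*b(-4) = (0**2 + 1/5)*(-1 - 4) = (0 + 1*(1/5))*(-5) = (0 + 1/5)*(-5) = (1/5)*(-5) = -1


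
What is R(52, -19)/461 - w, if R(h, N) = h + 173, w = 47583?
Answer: -21935538/461 ≈ -47583.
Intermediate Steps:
R(h, N) = 173 + h
R(52, -19)/461 - w = (173 + 52)/461 - 1*47583 = 225*(1/461) - 47583 = 225/461 - 47583 = -21935538/461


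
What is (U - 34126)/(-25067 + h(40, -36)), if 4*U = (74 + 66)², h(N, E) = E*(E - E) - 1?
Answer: 4871/4178 ≈ 1.1659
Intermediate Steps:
h(N, E) = -1 (h(N, E) = E*0 - 1 = 0 - 1 = -1)
U = 4900 (U = (74 + 66)²/4 = (¼)*140² = (¼)*19600 = 4900)
(U - 34126)/(-25067 + h(40, -36)) = (4900 - 34126)/(-25067 - 1) = -29226/(-25068) = -29226*(-1/25068) = 4871/4178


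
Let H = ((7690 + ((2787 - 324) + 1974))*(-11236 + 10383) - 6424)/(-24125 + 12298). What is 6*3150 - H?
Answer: 213179545/11827 ≈ 18025.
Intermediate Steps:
H = 10350755/11827 (H = ((7690 + (2463 + 1974))*(-853) - 6424)/(-11827) = ((7690 + 4437)*(-853) - 6424)*(-1/11827) = (12127*(-853) - 6424)*(-1/11827) = (-10344331 - 6424)*(-1/11827) = -10350755*(-1/11827) = 10350755/11827 ≈ 875.18)
6*3150 - H = 6*3150 - 1*10350755/11827 = 18900 - 10350755/11827 = 213179545/11827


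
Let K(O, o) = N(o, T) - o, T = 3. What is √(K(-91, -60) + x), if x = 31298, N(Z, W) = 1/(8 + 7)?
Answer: √7055565/15 ≈ 177.08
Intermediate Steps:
N(Z, W) = 1/15
K(O, o) = 1/15 - o
√(K(-91, -60) + x) = √((1/15 - 1*(-60)) + 31298) = √((1/15 + 60) + 31298) = √(901/15 + 31298) = √(470371/15) = √7055565/15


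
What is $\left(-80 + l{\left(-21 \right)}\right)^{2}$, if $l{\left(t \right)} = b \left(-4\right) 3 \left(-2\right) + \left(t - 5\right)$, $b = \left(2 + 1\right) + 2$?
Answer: $196$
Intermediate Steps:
$b = 5$ ($b = 3 + 2 = 5$)
$l{\left(t \right)} = 115 + t$ ($l{\left(t \right)} = 5 \left(-4\right) 3 \left(-2\right) + \left(t - 5\right) = 5 \left(\left(-12\right) \left(-2\right)\right) + \left(-5 + t\right) = 5 \cdot 24 + \left(-5 + t\right) = 120 + \left(-5 + t\right) = 115 + t$)
$\left(-80 + l{\left(-21 \right)}\right)^{2} = \left(-80 + \left(115 - 21\right)\right)^{2} = \left(-80 + 94\right)^{2} = 14^{2} = 196$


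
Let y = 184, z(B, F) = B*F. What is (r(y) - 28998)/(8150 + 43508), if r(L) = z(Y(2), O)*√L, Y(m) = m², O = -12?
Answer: -14499/25829 - 48*√46/25829 ≈ -0.57395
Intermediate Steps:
r(L) = -48*√L (r(L) = (2²*(-12))*√L = (4*(-12))*√L = -48*√L)
(r(y) - 28998)/(8150 + 43508) = (-96*√46 - 28998)/(8150 + 43508) = (-96*√46 - 28998)/51658 = (-96*√46 - 28998)*(1/51658) = (-28998 - 96*√46)*(1/51658) = -14499/25829 - 48*√46/25829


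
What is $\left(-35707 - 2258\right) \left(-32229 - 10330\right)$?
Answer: $1615752435$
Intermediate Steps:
$\left(-35707 - 2258\right) \left(-32229 - 10330\right) = \left(-37965\right) \left(-42559\right) = 1615752435$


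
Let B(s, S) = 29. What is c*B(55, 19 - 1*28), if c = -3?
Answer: -87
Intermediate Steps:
c*B(55, 19 - 1*28) = -3*29 = -87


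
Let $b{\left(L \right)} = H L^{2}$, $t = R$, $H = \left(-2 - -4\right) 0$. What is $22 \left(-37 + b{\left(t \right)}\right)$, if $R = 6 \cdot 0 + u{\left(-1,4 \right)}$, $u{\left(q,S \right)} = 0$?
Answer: $-814$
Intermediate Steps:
$H = 0$ ($H = \left(-2 + 4\right) 0 = 2 \cdot 0 = 0$)
$R = 0$ ($R = 6 \cdot 0 + 0 = 0 + 0 = 0$)
$t = 0$
$b{\left(L \right)} = 0$ ($b{\left(L \right)} = 0 L^{2} = 0$)
$22 \left(-37 + b{\left(t \right)}\right) = 22 \left(-37 + 0\right) = 22 \left(-37\right) = -814$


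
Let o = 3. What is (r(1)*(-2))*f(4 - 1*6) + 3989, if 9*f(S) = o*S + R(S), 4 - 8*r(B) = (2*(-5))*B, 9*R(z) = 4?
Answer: 323284/81 ≈ 3991.2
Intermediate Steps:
R(z) = 4/9 (R(z) = (1/9)*4 = 4/9)
r(B) = 1/2 + 5*B/4 (r(B) = 1/2 - 2*(-5)*B/8 = 1/2 - (-5)*B/4 = 1/2 + 5*B/4)
f(S) = 4/81 + S/3 (f(S) = (3*S + 4/9)/9 = (4/9 + 3*S)/9 = 4/81 + S/3)
(r(1)*(-2))*f(4 - 1*6) + 3989 = ((1/2 + (5/4)*1)*(-2))*(4/81 + (4 - 1*6)/3) + 3989 = ((1/2 + 5/4)*(-2))*(4/81 + (4 - 6)/3) + 3989 = ((7/4)*(-2))*(4/81 + (1/3)*(-2)) + 3989 = -7*(4/81 - 2/3)/2 + 3989 = -7/2*(-50/81) + 3989 = 175/81 + 3989 = 323284/81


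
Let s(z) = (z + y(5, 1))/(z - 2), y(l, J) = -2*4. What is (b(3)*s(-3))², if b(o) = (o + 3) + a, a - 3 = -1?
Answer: 7744/25 ≈ 309.76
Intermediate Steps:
a = 2 (a = 3 - 1 = 2)
y(l, J) = -8
b(o) = 5 + o (b(o) = (o + 3) + 2 = (3 + o) + 2 = 5 + o)
s(z) = (-8 + z)/(-2 + z) (s(z) = (z - 8)/(z - 2) = (-8 + z)/(-2 + z))
(b(3)*s(-3))² = ((5 + 3)*((-8 - 3)/(-2 - 3)))² = (8*(-11/(-5)))² = (8*(-⅕*(-11)))² = (8*(11/5))² = (88/5)² = 7744/25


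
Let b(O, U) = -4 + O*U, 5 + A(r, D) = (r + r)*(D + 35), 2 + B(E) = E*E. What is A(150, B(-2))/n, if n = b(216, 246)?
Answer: 11095/53132 ≈ 0.20882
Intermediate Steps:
B(E) = -2 + E² (B(E) = -2 + E*E = -2 + E²)
A(r, D) = -5 + 2*r*(35 + D) (A(r, D) = -5 + (r + r)*(D + 35) = -5 + (2*r)*(35 + D) = -5 + 2*r*(35 + D))
n = 53132 (n = -4 + 216*246 = -4 + 53136 = 53132)
A(150, B(-2))/n = (-5 + 70*150 + 2*(-2 + (-2)²)*150)/53132 = (-5 + 10500 + 2*(-2 + 4)*150)*(1/53132) = (-5 + 10500 + 2*2*150)*(1/53132) = (-5 + 10500 + 600)*(1/53132) = 11095*(1/53132) = 11095/53132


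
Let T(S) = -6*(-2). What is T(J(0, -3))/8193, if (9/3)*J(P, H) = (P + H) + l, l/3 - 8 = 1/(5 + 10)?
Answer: 4/2731 ≈ 0.0014647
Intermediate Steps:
l = 121/5 (l = 24 + 3/(5 + 10) = 24 + 3/15 = 24 + 3*(1/15) = 24 + 1/5 = 121/5 ≈ 24.200)
J(P, H) = 121/15 + H/3 + P/3 (J(P, H) = ((P + H) + 121/5)/3 = ((H + P) + 121/5)/3 = (121/5 + H + P)/3 = 121/15 + H/3 + P/3)
T(S) = 12
T(J(0, -3))/8193 = 12/8193 = 12*(1/8193) = 4/2731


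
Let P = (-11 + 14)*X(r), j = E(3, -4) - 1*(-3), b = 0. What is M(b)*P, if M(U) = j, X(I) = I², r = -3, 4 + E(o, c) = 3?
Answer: 54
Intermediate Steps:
E(o, c) = -1 (E(o, c) = -4 + 3 = -1)
j = 2 (j = -1 - 1*(-3) = -1 + 3 = 2)
M(U) = 2
P = 27 (P = (-11 + 14)*(-3)² = 3*9 = 27)
M(b)*P = 2*27 = 54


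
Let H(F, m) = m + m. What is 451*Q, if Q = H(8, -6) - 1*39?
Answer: -23001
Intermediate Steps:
H(F, m) = 2*m
Q = -51 (Q = 2*(-6) - 1*39 = -12 - 39 = -51)
451*Q = 451*(-51) = -23001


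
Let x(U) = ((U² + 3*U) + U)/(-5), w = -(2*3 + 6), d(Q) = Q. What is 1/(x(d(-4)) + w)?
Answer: -1/12 ≈ -0.083333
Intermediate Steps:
w = -12 (w = -(6 + 6) = -1*12 = -12)
x(U) = -4*U/5 - U²/5 (x(U) = (U² + 4*U)*(-⅕) = -4*U/5 - U²/5)
1/(x(d(-4)) + w) = 1/(-⅕*(-4)*(4 - 4) - 12) = 1/(-⅕*(-4)*0 - 12) = 1/(0 - 12) = 1/(-12) = -1/12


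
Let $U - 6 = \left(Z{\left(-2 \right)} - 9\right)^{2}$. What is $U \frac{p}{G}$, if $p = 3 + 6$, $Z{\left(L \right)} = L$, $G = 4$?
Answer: $\frac{1143}{4} \approx 285.75$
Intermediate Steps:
$p = 9$
$U = 127$ ($U = 6 + \left(-2 - 9\right)^{2} = 6 + \left(-11\right)^{2} = 6 + 121 = 127$)
$U \frac{p}{G} = 127 \cdot \frac{9}{4} = \frac{1143}{4}$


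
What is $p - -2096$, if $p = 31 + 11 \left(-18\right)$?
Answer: $1929$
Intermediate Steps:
$p = -167$ ($p = 31 - 198 = -167$)
$p - -2096 = -167 - -2096 = -167 + 2096 = 1929$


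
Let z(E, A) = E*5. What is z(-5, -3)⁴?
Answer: 390625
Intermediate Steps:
z(E, A) = 5*E
z(-5, -3)⁴ = (5*(-5))⁴ = (-25)⁴ = 390625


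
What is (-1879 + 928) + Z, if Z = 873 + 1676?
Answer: 1598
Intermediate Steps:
Z = 2549
(-1879 + 928) + Z = (-1879 + 928) + 2549 = -951 + 2549 = 1598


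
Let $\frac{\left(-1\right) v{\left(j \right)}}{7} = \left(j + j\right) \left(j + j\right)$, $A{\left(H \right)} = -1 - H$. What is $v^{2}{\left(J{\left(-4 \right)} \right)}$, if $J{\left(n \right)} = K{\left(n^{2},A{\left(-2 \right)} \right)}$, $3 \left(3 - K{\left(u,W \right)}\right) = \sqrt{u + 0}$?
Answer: $\frac{490000}{81} \approx 6049.4$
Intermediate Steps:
$K{\left(u,W \right)} = 3 - \frac{\sqrt{u}}{3}$ ($K{\left(u,W \right)} = 3 - \frac{\sqrt{u + 0}}{3} = 3 - \frac{\sqrt{u}}{3}$)
$J{\left(n \right)} = 3 - \frac{\sqrt{n^{2}}}{3}$
$v{\left(j \right)} = - 28 j^{2}$ ($v{\left(j \right)} = - 7 \left(j + j\right) \left(j + j\right) = - 7 \cdot 2 j 2 j = - 7 \cdot 4 j^{2} = - 28 j^{2}$)
$v^{2}{\left(J{\left(-4 \right)} \right)} = \left(- 28 \left(3 - \frac{\sqrt{\left(-4\right)^{2}}}{3}\right)^{2}\right)^{2} = \left(- 28 \left(3 - \frac{\sqrt{16}}{3}\right)^{2}\right)^{2} = \left(- 28 \left(3 - \frac{4}{3}\right)^{2}\right)^{2} = \left(- 28 \left(\frac{5}{3}\right)^{2}\right)^{2} = \left(\left(-28\right) \frac{25}{9}\right)^{2} = \left(- \frac{700}{9}\right)^{2} = \frac{490000}{81}$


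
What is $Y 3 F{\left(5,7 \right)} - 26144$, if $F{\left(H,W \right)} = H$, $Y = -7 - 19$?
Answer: $-26534$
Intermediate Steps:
$Y = -26$ ($Y = -7 - 19 = -26$)
$Y 3 F{\left(5,7 \right)} - 26144 = \left(-26\right) 3 \cdot 5 - 26144 = \left(-78\right) 5 - 26144 = -390 - 26144 = -26534$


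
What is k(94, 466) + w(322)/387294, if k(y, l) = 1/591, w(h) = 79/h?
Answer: 41585119/24567607596 ≈ 0.0016927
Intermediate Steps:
k(y, l) = 1/591
k(94, 466) + w(322)/387294 = 1/591 + (79/322)/387294 = 1/591 + (79*(1/322))*(1/387294) = 1/591 + (79/322)*(1/387294) = 1/591 + 79/124708668 = 41585119/24567607596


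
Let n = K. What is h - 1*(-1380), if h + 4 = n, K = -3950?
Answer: -2574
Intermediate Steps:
n = -3950
h = -3954 (h = -4 - 3950 = -3954)
h - 1*(-1380) = -3954 - 1*(-1380) = -3954 + 1380 = -2574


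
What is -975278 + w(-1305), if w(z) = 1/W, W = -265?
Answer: -258448671/265 ≈ -9.7528e+5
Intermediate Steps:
w(z) = -1/265 (w(z) = 1/(-265) = -1/265)
-975278 + w(-1305) = -975278 - 1/265 = -258448671/265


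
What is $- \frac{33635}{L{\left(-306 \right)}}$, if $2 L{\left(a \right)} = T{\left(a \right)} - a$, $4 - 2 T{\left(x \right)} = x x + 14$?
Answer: $\frac{67270}{46517} \approx 1.4461$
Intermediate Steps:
$T{\left(x \right)} = -5 - \frac{x^{2}}{2}$ ($T{\left(x \right)} = 2 - \frac{x x + 14}{2} = 2 - \frac{x^{2} + 14}{2} = 2 - \frac{14 + x^{2}}{2} = 2 - \left(7 + \frac{x^{2}}{2}\right) = -5 - \frac{x^{2}}{2}$)
$L{\left(a \right)} = - \frac{5}{2} - \frac{a}{2} - \frac{a^{2}}{4}$ ($L{\left(a \right)} = \frac{\left(-5 - \frac{a^{2}}{2}\right) - a}{2} = \frac{-5 - a - \frac{a^{2}}{2}}{2} = - \frac{5}{2} - \frac{a}{2} - \frac{a^{2}}{4}$)
$- \frac{33635}{L{\left(-306 \right)}} = - \frac{33635}{- \frac{5}{2} - -153 - \frac{\left(-306\right)^{2}}{4}} = - \frac{33635}{- \frac{5}{2} + 153 - 23409} = - \frac{33635}{- \frac{46517}{2}} = \left(-33635\right) \left(- \frac{2}{46517}\right) = \frac{67270}{46517}$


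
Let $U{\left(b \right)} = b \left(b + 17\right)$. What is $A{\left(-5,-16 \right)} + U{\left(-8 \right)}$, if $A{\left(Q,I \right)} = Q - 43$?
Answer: $-120$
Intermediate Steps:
$A{\left(Q,I \right)} = -43 + Q$
$U{\left(b \right)} = b \left(17 + b\right)$
$A{\left(-5,-16 \right)} + U{\left(-8 \right)} = \left(-43 - 5\right) - 8 \left(17 - 8\right) = -48 - 72 = -120$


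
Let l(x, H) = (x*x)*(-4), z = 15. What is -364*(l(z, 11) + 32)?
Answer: 315952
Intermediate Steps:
l(x, H) = -4*x² (l(x, H) = x²*(-4) = -4*x²)
-364*(l(z, 11) + 32) = -364*(-4*15² + 32) = -364*(-4*225 + 32) = -364*(-900 + 32) = -364*(-868) = 315952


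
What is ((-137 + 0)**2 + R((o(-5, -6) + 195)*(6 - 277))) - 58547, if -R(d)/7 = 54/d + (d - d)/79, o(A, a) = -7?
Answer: -1013304583/25474 ≈ -39778.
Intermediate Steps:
R(d) = -378/d (R(d) = -7*(54/d + (d - d)/79) = -7*(54/d + 0*(1/79)) = -7*(54/d + 0) = -378/d)
((-137 + 0)**2 + R((o(-5, -6) + 195)*(6 - 277))) - 58547 = ((-137 + 0)**2 - 378*1/((-7 + 195)*(6 - 277))) - 58547 = ((-137)**2 - 378/(188*(-271))) - 58547 = (18769 - 378/(-50948)) - 58547 = (18769 - 378*(-1/50948)) - 58547 = (18769 + 189/25474) - 58547 = 478121695/25474 - 58547 = -1013304583/25474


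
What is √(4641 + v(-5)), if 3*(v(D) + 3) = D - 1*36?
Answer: √41619/3 ≈ 68.002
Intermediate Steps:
v(D) = -15 + D/3 (v(D) = -3 + (D - 1*36)/3 = -3 + (D - 36)/3 = -3 + (-36 + D)/3 = -3 + (-12 + D/3) = -15 + D/3)
√(4641 + v(-5)) = √(4641 + (-15 + (⅓)*(-5))) = √(4641 + (-15 - 5/3)) = √(4641 - 50/3) = √(13873/3) = √41619/3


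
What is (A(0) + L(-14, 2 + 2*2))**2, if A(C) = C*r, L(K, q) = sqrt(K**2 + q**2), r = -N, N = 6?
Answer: 232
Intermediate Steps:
r = -6 (r = -1*6 = -6)
A(C) = -6*C (A(C) = C*(-6) = -6*C)
(A(0) + L(-14, 2 + 2*2))**2 = (-6*0 + sqrt((-14)**2 + (2 + 2*2)**2))**2 = (0 + sqrt(196 + (2 + 4)**2))**2 = (0 + sqrt(196 + 6**2))**2 = (0 + sqrt(196 + 36))**2 = (0 + sqrt(232))**2 = (0 + 2*sqrt(58))**2 = (2*sqrt(58))**2 = 232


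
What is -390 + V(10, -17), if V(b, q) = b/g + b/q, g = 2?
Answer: -6555/17 ≈ -385.59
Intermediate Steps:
V(b, q) = b/2 + b/q
-390 + V(10, -17) = -390 + ((½)*10 + 10/(-17)) = -390 + (5 + 10*(-1/17)) = -390 + (5 - 10/17) = -390 + 75/17 = -6555/17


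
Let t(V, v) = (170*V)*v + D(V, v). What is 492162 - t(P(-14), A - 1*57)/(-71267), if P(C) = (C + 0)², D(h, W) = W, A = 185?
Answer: 35079174342/71267 ≈ 4.9222e+5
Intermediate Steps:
P(C) = C²
t(V, v) = v + 170*V*v (t(V, v) = (170*V)*v + v = 170*V*v + v = v + 170*V*v)
492162 - t(P(-14), A - 1*57)/(-71267) = 492162 - (185 - 1*57)*(1 + 170*(-14)²)/(-71267) = 492162 - (185 - 57)*(1 + 170*196)*(-1)/71267 = 492162 - 128*(1 + 33320)*(-1)/71267 = 492162 - 128*33321*(-1)/71267 = 492162 - 4265088*(-1)/71267 = 492162 - 1*(-4265088/71267) = 492162 + 4265088/71267 = 35079174342/71267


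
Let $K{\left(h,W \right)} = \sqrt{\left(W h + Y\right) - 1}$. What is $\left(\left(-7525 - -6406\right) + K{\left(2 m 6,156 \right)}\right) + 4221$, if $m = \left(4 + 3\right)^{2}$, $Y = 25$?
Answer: $3102 + 2 \sqrt{22938} \approx 3404.9$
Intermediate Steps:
$m = 49$ ($m = 7^{2} = 49$)
$K{\left(h,W \right)} = \sqrt{24 + W h}$ ($K{\left(h,W \right)} = \sqrt{\left(W h + 25\right) - 1} = \sqrt{\left(25 + W h\right) - 1} = \sqrt{24 + W h}$)
$\left(\left(-7525 - -6406\right) + K{\left(2 m 6,156 \right)}\right) + 4221 = \left(\left(-7525 - -6406\right) + \sqrt{24 + 156 \cdot 2 \cdot 49 \cdot 6}\right) + 4221 = \left(\left(-7525 + 6406\right) + \sqrt{24 + 156 \cdot 98 \cdot 6}\right) + 4221 = \left(-1119 + \sqrt{24 + 156 \cdot 588}\right) + 4221 = \left(-1119 + \sqrt{24 + 91728}\right) + 4221 = \left(-1119 + \sqrt{91752}\right) + 4221 = \left(-1119 + 2 \sqrt{22938}\right) + 4221 = 3102 + 2 \sqrt{22938}$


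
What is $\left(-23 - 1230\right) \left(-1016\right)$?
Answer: $1273048$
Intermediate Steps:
$\left(-23 - 1230\right) \left(-1016\right) = \left(-1253\right) \left(-1016\right) = 1273048$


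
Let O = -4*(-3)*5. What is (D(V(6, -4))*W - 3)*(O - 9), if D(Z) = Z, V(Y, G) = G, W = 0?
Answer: -153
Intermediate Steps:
O = 60 (O = 12*5 = 60)
(D(V(6, -4))*W - 3)*(O - 9) = (-4*0 - 3)*(60 - 9) = (0 - 3)*51 = -3*51 = -153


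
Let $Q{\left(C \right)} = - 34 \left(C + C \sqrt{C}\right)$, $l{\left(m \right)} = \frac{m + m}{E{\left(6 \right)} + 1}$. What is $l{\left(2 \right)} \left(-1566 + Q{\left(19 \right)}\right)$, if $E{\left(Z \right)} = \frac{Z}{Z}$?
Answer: $-4424 - 1292 \sqrt{19} \approx -10056.0$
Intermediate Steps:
$E{\left(Z \right)} = 1$
$l{\left(m \right)} = m$ ($l{\left(m \right)} = \frac{m + m}{1 + 1} = \frac{2 m}{2} = 2 m \frac{1}{2} = m$)
$Q{\left(C \right)} = - 34 C - 34 C^{\frac{3}{2}}$ ($Q{\left(C \right)} = - 34 \left(C + C^{\frac{3}{2}}\right) = - 34 C - 34 C^{\frac{3}{2}}$)
$l{\left(2 \right)} \left(-1566 + Q{\left(19 \right)}\right) = 2 \left(-1566 - \left(646 + 34 \cdot 19^{\frac{3}{2}}\right)\right) = 2 \left(-1566 - \left(646 + 34 \cdot 19 \sqrt{19}\right)\right) = 2 \left(-1566 - \left(646 + 646 \sqrt{19}\right)\right) = 2 \left(-2212 - 646 \sqrt{19}\right) = -4424 - 1292 \sqrt{19}$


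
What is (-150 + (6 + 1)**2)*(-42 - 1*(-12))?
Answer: 3030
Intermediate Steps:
(-150 + (6 + 1)**2)*(-42 - 1*(-12)) = (-150 + 7**2)*(-42 + 12) = (-150 + 49)*(-30) = -101*(-30) = 3030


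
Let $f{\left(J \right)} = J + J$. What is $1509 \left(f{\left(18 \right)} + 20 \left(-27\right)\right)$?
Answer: $-760536$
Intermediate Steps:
$f{\left(J \right)} = 2 J$
$1509 \left(f{\left(18 \right)} + 20 \left(-27\right)\right) = 1509 \left(2 \cdot 18 + 20 \left(-27\right)\right) = 1509 \left(36 - 540\right) = 1509 \left(-504\right) = -760536$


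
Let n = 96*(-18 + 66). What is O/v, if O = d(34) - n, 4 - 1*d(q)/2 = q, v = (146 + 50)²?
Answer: -1167/9604 ≈ -0.12151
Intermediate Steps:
v = 38416 (v = 196² = 38416)
d(q) = 8 - 2*q
n = 4608 (n = 96*48 = 4608)
O = -4668 (O = (8 - 2*34) - 1*4608 = (8 - 68) - 4608 = -60 - 4608 = -4668)
O/v = -4668/38416 = -4668*1/38416 = -1167/9604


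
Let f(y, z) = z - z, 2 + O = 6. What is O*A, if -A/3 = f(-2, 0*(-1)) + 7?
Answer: -84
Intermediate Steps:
O = 4 (O = -2 + 6 = 4)
f(y, z) = 0
A = -21 (A = -3*(0 + 7) = -3*7 = -21)
O*A = 4*(-21) = -84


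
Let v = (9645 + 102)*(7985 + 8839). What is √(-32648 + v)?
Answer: 4*√10246930 ≈ 12804.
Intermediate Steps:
v = 163983528 (v = 9747*16824 = 163983528)
√(-32648 + v) = √(-32648 + 163983528) = √163950880 = 4*√10246930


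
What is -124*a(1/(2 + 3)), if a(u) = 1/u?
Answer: -620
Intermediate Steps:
-124*a(1/(2 + 3)) = -124/(1/(2 + 3)) = -124/(1/5) = -124/1/5 = -124*5 = -620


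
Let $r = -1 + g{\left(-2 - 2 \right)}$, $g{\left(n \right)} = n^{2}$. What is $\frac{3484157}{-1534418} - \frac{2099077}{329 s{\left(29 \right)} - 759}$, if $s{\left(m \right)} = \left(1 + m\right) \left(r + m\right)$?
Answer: $- \frac{4731316758983}{665202425778} \approx -7.1126$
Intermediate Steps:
$r = 15$ ($r = -1 + \left(-2 - 2\right)^{2} = -1 + \left(-4\right)^{2} = -1 + 16 = 15$)
$s{\left(m \right)} = \left(1 + m\right) \left(15 + m\right)$
$\frac{3484157}{-1534418} - \frac{2099077}{329 s{\left(29 \right)} - 759} = \frac{3484157}{-1534418} - \frac{2099077}{329 \left(15 + 29^{2} + 16 \cdot 29\right) - 759} = 3484157 \left(- \frac{1}{1534418}\right) - \frac{2099077}{329 \left(15 + 841 + 464\right) - 759} = - \frac{3484157}{1534418} - \frac{2099077}{329 \cdot 1320 - 759} = - \frac{3484157}{1534418} - \frac{2099077}{434280 - 759} = - \frac{3484157}{1534418} - \frac{2099077}{433521} = - \frac{4731316758983}{665202425778}$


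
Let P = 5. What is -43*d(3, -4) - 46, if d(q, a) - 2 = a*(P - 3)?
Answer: 212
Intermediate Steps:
d(q, a) = 2 + 2*a (d(q, a) = 2 + a*(5 - 3) = 2 + a*2 = 2 + 2*a)
-43*d(3, -4) - 46 = -43*(2 + 2*(-4)) - 46 = -43*(2 - 8) - 46 = -43*(-6) - 46 = 258 - 46 = 212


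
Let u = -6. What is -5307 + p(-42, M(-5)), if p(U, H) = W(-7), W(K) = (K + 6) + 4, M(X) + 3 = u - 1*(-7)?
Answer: -5304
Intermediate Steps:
M(X) = -2 (M(X) = -3 + (-6 - 1*(-7)) = -3 + (-6 + 7) = -3 + 1 = -2)
W(K) = 10 + K (W(K) = (6 + K) + 4 = 10 + K)
p(U, H) = 3 (p(U, H) = 10 - 7 = 3)
-5307 + p(-42, M(-5)) = -5307 + 3 = -5304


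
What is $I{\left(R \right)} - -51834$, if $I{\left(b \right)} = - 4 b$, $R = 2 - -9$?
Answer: $51790$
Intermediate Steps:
$R = 11$ ($R = 2 + 9 = 11$)
$I{\left(R \right)} - -51834 = \left(-4\right) 11 - -51834 = -44 + 51834 = 51790$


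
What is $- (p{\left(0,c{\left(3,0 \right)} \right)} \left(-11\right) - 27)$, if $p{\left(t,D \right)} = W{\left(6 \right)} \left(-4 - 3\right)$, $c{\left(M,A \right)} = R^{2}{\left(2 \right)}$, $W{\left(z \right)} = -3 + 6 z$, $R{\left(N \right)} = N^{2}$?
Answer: $-2514$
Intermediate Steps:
$c{\left(M,A \right)} = 16$ ($c{\left(M,A \right)} = \left(2^{2}\right)^{2} = 4^{2} = 16$)
$p{\left(t,D \right)} = -231$ ($p{\left(t,D \right)} = \left(-3 + 6 \cdot 6\right) \left(-4 - 3\right) = \left(-3 + 36\right) \left(-7\right) = 33 \left(-7\right) = -231$)
$- (p{\left(0,c{\left(3,0 \right)} \right)} \left(-11\right) - 27) = - (\left(-231\right) \left(-11\right) - 27) = - (2541 - 27) = \left(-1\right) 2514 = -2514$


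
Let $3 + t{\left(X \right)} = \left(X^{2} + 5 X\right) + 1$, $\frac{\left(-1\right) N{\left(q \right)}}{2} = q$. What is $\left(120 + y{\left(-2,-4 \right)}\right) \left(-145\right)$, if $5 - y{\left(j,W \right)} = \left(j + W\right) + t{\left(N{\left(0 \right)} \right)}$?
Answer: $-19285$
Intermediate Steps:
$N{\left(q \right)} = - 2 q$
$t{\left(X \right)} = -2 + X^{2} + 5 X$ ($t{\left(X \right)} = -3 + \left(\left(X^{2} + 5 X\right) + 1\right) = -3 + \left(1 + X^{2} + 5 X\right) = -2 + X^{2} + 5 X$)
$y{\left(j,W \right)} = 7 - W - j$ ($y{\left(j,W \right)} = 5 - \left(\left(j + W\right) + \left(-2 + \left(\left(-2\right) 0\right)^{2} + 5 \left(\left(-2\right) 0\right)\right)\right) = 5 - \left(\left(W + j\right) + \left(-2 + 0^{2} + 5 \cdot 0\right)\right) = 5 - \left(\left(W + j\right) + \left(-2 + 0 + 0\right)\right) = 5 - \left(\left(W + j\right) - 2\right) = 5 - \left(-2 + W + j\right) = 7 - W - j$)
$\left(120 + y{\left(-2,-4 \right)}\right) \left(-145\right) = \left(120 - -13\right) \left(-145\right) = \left(120 + \left(7 + 4 + 2\right)\right) \left(-145\right) = \left(120 + 13\right) \left(-145\right) = 133 \left(-145\right) = -19285$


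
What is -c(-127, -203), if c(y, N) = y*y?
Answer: -16129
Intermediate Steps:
c(y, N) = y²
-c(-127, -203) = -1*(-127)² = -1*16129 = -16129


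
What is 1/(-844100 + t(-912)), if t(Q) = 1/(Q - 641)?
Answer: -1553/1310887301 ≈ -1.1847e-6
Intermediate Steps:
t(Q) = 1/(-641 + Q)
1/(-844100 + t(-912)) = 1/(-844100 + 1/(-641 - 912)) = 1/(-844100 + 1/(-1553)) = 1/(-844100 - 1/1553) = 1/(-1310887301/1553) = -1553/1310887301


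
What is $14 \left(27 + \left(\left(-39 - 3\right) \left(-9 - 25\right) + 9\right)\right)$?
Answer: $20496$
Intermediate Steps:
$14 \left(27 + \left(\left(-39 - 3\right) \left(-9 - 25\right) + 9\right)\right) = 14 \left(27 + \left(\left(-42\right) \left(-34\right) + 9\right)\right) = 14 \left(27 + \left(1428 + 9\right)\right) = 14 \left(27 + 1437\right) = 14 \cdot 1464 = 20496$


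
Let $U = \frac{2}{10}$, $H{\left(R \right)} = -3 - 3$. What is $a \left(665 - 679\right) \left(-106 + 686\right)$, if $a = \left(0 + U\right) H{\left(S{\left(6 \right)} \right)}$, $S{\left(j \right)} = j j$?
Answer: $9744$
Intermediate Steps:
$S{\left(j \right)} = j^{2}$
$H{\left(R \right)} = -6$ ($H{\left(R \right)} = -3 - 3 = -6$)
$U = \frac{1}{5}$ ($U = 2 \cdot \frac{1}{10} = \frac{1}{5} \approx 0.2$)
$a = - \frac{6}{5}$ ($a = \left(0 + \frac{1}{5}\right) \left(-6\right) = \frac{1}{5} \left(-6\right) = - \frac{6}{5} \approx -1.2$)
$a \left(665 - 679\right) \left(-106 + 686\right) = - \frac{6 \left(665 - 679\right) \left(-106 + 686\right)}{5} = - \frac{6 \left(\left(-14\right) 580\right)}{5} = \left(- \frac{6}{5}\right) \left(-8120\right) = 9744$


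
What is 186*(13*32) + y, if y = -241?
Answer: 77135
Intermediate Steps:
186*(13*32) + y = 186*(13*32) - 241 = 186*416 - 241 = 77376 - 241 = 77135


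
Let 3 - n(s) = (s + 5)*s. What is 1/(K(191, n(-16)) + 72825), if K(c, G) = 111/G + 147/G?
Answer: 173/12598467 ≈ 1.3732e-5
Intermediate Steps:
n(s) = 3 - s*(5 + s) (n(s) = 3 - (s + 5)*s = 3 - (5 + s)*s = 3 - s*(5 + s))
K(c, G) = 258/G
1/(K(191, n(-16)) + 72825) = 1/(258/(3 - 1*(-16)² - 5*(-16)) + 72825) = 1/(258/(3 - 1*256 + 80) + 72825) = 1/(258/(3 - 256 + 80) + 72825) = 1/(258/(-173) + 72825) = 1/(258*(-1/173) + 72825) = 1/(-258/173 + 72825) = 1/(12598467/173) = 173/12598467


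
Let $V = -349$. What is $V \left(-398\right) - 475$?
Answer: $138427$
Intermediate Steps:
$V \left(-398\right) - 475 = \left(-349\right) \left(-398\right) - 475 = 138902 - 475 = 138427$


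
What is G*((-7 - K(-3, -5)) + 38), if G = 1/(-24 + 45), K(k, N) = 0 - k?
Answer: 4/3 ≈ 1.3333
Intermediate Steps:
K(k, N) = -k
G = 1/21 ≈ 0.047619
G*((-7 - K(-3, -5)) + 38) = ((-7 - (-1)*(-3)) + 38)/21 = ((-7 - 1*3) + 38)/21 = ((-7 - 3) + 38)/21 = (-10 + 38)/21 = (1/21)*28 = 4/3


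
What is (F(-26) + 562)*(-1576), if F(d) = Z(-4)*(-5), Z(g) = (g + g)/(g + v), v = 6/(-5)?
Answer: -11356656/13 ≈ -8.7359e+5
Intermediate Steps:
v = -6/5 (v = 6*(-⅕) = -6/5 ≈ -1.2000)
Z(g) = 2*g/(-6/5 + g) (Z(g) = (g + g)/(g - 6/5) = (2*g)/(-6/5 + g) = 2*g/(-6/5 + g))
F(d) = -100/13 (F(d) = (10*(-4)/(-6 + 5*(-4)))*(-5) = (10*(-4)/(-6 - 20))*(-5) = (10*(-4)/(-26))*(-5) = (10*(-4)*(-1/26))*(-5) = (20/13)*(-5) = -100/13)
(F(-26) + 562)*(-1576) = (-100/13 + 562)*(-1576) = (7206/13)*(-1576) = -11356656/13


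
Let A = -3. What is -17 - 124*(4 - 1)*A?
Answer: 1099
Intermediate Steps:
-17 - 124*(4 - 1)*A = -17 - 124*(4 - 1)*(-3) = -17 - 372*(-3) = -17 - 124*(-9) = -17 + 1116 = 1099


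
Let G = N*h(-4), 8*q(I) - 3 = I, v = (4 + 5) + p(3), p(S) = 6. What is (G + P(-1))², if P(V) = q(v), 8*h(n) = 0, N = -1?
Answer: 81/16 ≈ 5.0625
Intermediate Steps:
h(n) = 0 (h(n) = (⅛)*0 = 0)
v = 15 (v = (4 + 5) + 6 = 9 + 6 = 15)
q(I) = 3/8 + I/8
P(V) = 9/4 (P(V) = 3/8 + (⅛)*15 = 3/8 + 15/8 = 9/4)
G = 0 (G = -1*0 = 0)
(G + P(-1))² = (0 + 9/4)² = (9/4)² = 81/16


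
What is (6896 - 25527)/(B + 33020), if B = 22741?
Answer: -18631/55761 ≈ -0.33412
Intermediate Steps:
(6896 - 25527)/(B + 33020) = (6896 - 25527)/(22741 + 33020) = -18631/55761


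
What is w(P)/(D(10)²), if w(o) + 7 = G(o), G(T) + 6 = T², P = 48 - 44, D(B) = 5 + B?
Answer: 1/75 ≈ 0.013333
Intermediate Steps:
P = 4
G(T) = -6 + T²
w(o) = -13 + o² (w(o) = -7 + (-6 + o²) = -13 + o²)
w(P)/(D(10)²) = (-13 + 4²)/((5 + 10)²) = (-13 + 16)/(15²) = 3/225 = 3*(1/225) = 1/75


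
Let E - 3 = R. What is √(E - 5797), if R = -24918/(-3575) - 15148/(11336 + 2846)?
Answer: I*√3036455028286394/724295 ≈ 76.08*I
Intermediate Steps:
R = 21373784/3621475 (R = -24918*(-1/3575) - 15148/14182 = 24918/3575 - 15148*1/14182 = 24918/3575 - 1082/1013 = 21373784/3621475 ≈ 5.9020)
E = 32238209/3621475 (E = 3 + 21373784/3621475 = 32238209/3621475 ≈ 8.9019)
√(E - 5797) = √(32238209/3621475 - 5797) = √(-20961452366/3621475) = I*√3036455028286394/724295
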